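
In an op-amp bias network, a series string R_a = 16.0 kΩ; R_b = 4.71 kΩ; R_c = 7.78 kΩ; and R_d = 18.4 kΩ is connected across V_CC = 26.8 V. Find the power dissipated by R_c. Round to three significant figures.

Series current I = V_CC/ΣR = 26.8/46.89 = 0.5716 mA.
P = I²R = 0.3267 × 7.78 = 2.541 mW.

P ≈ 2.54 mW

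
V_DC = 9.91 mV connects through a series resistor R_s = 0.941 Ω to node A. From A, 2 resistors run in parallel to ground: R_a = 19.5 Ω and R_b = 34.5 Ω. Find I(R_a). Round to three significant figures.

I ≈ 0.473 mA

Parallel bank: R_p = 1/(1/19.5 + 1/34.5) = 12.46 Ω.
V_A = 9.91 × 12.46/13.40 = 9.214 mV.
I(R_a) = V_A / R_a = 9.214/19.5 = 0.4725 mA.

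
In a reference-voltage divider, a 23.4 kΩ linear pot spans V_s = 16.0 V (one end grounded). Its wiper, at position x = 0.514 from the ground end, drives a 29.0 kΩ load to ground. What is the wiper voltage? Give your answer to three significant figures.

Lower segment x·R_p = 12.03 kΩ; upper segment (1−x)·R_p = 11.37 kΩ.
Lower segment in parallel with the load: 12.03 ‖ 29.0 = 8.502 kΩ.
V_out = 16.0 × 8.502/(11.37 + 8.502) = 6.844 V.

V_out ≈ 6.84 V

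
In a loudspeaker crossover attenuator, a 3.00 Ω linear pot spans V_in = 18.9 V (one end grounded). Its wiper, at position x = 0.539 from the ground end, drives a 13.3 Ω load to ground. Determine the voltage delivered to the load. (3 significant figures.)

V_out ≈ 9.65 V

Split the track: R_lower = x·R_p = 1.617 Ω, R_upper = (1−x)·R_p = 1.383 Ω.
(x·R_p) ‖ R_L = 1.442 Ω.
V_out = 18.9 × 1.442/(1.383 + 1.442) = 9.646 V.
(Unloaded: V_out = x·V_in = 10.2 V.)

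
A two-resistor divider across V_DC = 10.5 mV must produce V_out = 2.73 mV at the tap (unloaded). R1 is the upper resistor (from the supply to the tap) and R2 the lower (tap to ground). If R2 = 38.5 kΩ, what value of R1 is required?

R1 ≈ 110 kΩ

Required fraction k = V_out/V_DC = 0.2600.
Rearranging, R1 = R2·(1−k)/k = 38.5 × 2.846 = 109.6 kΩ.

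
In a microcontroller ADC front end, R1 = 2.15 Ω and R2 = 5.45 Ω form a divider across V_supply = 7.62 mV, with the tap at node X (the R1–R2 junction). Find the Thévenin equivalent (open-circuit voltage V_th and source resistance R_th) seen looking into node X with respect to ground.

V_th ≈ 5.46 mV, R_th ≈ 1.54 Ω

With X open, the divider is unloaded: V_th = 7.62 × 5.45/7.600 = 5.464 mV.
With V_supply suppressed (replaced by a short), R_th = R1 ‖ R2 = (2.150 × 5.45)/(2.150 + 5.45) = 1.542 Ω.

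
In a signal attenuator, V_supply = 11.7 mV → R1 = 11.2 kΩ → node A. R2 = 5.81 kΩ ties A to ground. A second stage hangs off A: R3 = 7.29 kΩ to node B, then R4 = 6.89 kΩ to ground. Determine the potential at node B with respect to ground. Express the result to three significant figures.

Node A sees R2 in parallel with the series input of stage 2, R3 + R4 = 14.18 kΩ.
Effective lower resistance at A: R2 ‖ 14.18 = 4.121 kΩ.
First divider: V_A = V_supply · 4.121/(11.2 + 4.121) = 3.147 mV.
Stage 2 is unloaded, so V_B = V_A · R4/(R3+R4) = 3.147 × 6.89/14.18 = 1.529 mV.

V_B ≈ 1.53 mV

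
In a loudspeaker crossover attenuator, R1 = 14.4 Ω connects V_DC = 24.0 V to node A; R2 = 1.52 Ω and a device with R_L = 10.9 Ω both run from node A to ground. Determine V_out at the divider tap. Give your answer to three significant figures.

V_out ≈ 2.03 V

R2 ‖ R_L = (1.52 × 10.9)/(1.52 + 10.9) = 1.334 Ω.
Then V_out = V_DC · R2'/(R1 + R2') = 24.0 × 1.334/15.73 = 2.035 V.
(Unloaded it would be 2.29 V; the load pulls it down.)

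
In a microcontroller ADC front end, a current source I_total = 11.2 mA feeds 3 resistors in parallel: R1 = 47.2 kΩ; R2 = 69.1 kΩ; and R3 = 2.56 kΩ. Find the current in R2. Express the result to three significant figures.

Total conductance ΣG = 1/47.2 + 1/69.1 + 1/2.56 = 0.4263 (units of 1/kΩ).
By the current-divider rule, I = I_total · G_k/ΣG = 11.2 × 0.03395 = 0.3802 mA.

I ≈ 0.380 mA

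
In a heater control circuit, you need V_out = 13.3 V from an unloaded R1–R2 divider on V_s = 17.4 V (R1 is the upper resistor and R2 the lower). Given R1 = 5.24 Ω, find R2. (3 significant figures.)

R2 ≈ 17.0 Ω

V_out/V_s = R2/(R1+R2) = 0.7644.
So R2 = R1 · V_out/(V_s − V_out) = 5.24 × 13.3/(17.4 − 13.3) = 5.24 × 3.244 = 17.00 Ω.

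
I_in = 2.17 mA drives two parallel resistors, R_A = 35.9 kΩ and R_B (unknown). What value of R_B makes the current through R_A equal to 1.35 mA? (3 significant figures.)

In a two-way split, I_A/I_in = R_B/(R_A + R_B).
1.35/2.17 = R_B/(R_A + R_B) → R_B = R_A · (0.6221)/(1 − 0.6221) = 35.9 × 1.646 = 59.10 kΩ.

R_B ≈ 59.1 kΩ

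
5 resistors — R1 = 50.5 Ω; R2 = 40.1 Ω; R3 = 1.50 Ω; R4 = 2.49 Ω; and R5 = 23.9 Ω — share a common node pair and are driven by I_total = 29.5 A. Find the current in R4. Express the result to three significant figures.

Conductances: ΣG = 1/50.5 + 1/40.1 + 1/1.50 + 1/2.49 + 1/23.9 = 1.155 (1/Ω).
Current divider: I(R4) = I_total · G_k/ΣG = 29.5 × (0.4016/1.155) = 29.5 × 0.3478 = 10.26 A.

I ≈ 10.3 A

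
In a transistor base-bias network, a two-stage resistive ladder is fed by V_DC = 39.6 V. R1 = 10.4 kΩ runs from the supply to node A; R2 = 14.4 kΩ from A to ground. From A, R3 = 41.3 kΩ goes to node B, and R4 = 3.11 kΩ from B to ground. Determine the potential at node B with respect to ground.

Looking into the second stage from A: R3 + R4 = 44.41 kΩ appears in parallel with R2.
Effective lower resistance at A: R2 ‖ 44.41 = 10.87 kΩ.
V_A = 39.6 × 10.87/(10.4 + 10.87) = 20.24 V.
V_B = V_A × 0.07003 = 1.417 V.

V_B ≈ 1.42 V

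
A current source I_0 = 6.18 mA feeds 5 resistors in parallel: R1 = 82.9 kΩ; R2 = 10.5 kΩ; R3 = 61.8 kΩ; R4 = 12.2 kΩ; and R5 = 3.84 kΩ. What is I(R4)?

I ≈ 1.09 mA

Conductances: ΣG = 1/82.9 + 1/10.5 + 1/61.8 + 1/12.2 + 1/3.84 = 0.4659 (1/kΩ).
Current divider: I(R4) = I_0 · G_k/ΣG = 6.18 × (0.08197/0.4659) = 6.18 × 0.1759 = 1.087 mA.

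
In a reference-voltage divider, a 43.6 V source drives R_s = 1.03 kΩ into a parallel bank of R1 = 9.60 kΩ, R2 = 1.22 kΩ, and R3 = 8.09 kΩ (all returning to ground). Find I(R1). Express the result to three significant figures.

I ≈ 2.18 mA

Combine the parallel branches: R_p = (1/9.60 + 1/1.22 + 1/8.09)⁻¹ = 0.9547 kΩ.
Node voltage V_A = V_DC · R_p/(R_s + R_p) = 43.6 × 0.4810 = 20.97 V.
I(R1) = V_A / R1 = 20.97/9.60 = 2.185 mA.
(Check via current divider: I_total = 21.97 mA; share G_k/ΣG = 0.09945 → same result.)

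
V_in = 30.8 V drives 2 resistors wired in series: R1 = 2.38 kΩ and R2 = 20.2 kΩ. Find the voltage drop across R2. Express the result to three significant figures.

V ≈ 27.6 V

Series total: ΣR = 2.38 + 20.2 = 22.58 kΩ.
V = V_in · R/ΣR = 30.8 × 0.8946 = 27.55 V.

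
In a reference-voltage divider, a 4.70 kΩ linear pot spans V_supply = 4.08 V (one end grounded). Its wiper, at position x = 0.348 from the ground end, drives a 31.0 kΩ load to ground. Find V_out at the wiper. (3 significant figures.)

The pot divides into 3.064 kΩ above the wiper and 1.636 kΩ below.
(x·R_p) ‖ R_L = 1.554 kΩ.
V_out = 4.08 × 1.554/(3.064 + 1.554) = 1.373 V.

V_out ≈ 1.37 V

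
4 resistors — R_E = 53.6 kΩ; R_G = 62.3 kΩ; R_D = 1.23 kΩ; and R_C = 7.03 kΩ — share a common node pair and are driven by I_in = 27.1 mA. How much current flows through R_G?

ΣG = 1/53.6 + 1/62.3 + 1/1.23 + 1/7.03 = 0.9900.
By the current-divider rule, I = I_in · G_k/ΣG = 27.1 × 0.01621 = 0.4394 mA.

I ≈ 0.439 mA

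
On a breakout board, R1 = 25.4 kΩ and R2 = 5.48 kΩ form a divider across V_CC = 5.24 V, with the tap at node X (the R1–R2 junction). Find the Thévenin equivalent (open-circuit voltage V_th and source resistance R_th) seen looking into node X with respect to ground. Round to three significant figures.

Open-circuit (no load on X): V_th = V_CC · R2/(R1 + R2) = 5.24 × 5.48/(25.40 + 5.48) = 0.9299 V.
Looking into X with the source shorted: R_th = R1·R2/(R1+R2) = 25.40 × 5.48/30.88 = 4.508 kΩ.

V_th ≈ 0.930 V, R_th ≈ 4.51 kΩ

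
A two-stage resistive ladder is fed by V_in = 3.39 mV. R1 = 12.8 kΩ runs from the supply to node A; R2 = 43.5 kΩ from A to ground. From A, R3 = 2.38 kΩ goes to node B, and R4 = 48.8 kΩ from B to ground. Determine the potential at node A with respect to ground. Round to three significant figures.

The second stage (R3 + R4 = 51.18 kΩ) loads node A in parallel with R2.
R2 ‖ (R3+R4) = 23.51 kΩ.
First divider: V_A = V_in · 23.51/(12.8 + 23.51) = 2.195 mV.

V_A ≈ 2.20 mV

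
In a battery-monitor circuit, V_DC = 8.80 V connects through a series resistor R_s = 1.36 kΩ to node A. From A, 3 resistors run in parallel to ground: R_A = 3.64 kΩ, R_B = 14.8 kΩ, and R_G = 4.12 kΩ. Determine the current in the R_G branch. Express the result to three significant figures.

I ≈ 1.19 mA

Equivalent of the parallel group: R_p = 1.709 kΩ.
V_A by voltage divider: V_A = 8.80 × 1.709/(1.36 + 1.709) = 4.901 V.
I(R_G) = V_A / R_G = 4.901/4.12 = 1.190 mA.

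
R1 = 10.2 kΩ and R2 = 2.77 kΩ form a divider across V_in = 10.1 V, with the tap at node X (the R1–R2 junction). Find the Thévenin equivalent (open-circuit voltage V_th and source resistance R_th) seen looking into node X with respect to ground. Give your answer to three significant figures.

V_th ≈ 2.16 V, R_th ≈ 2.18 kΩ

V_th is the unloaded tap voltage: V_in · R2/(R1+R2) = 10.1 × 0.2136 = 2.157 V.
Zeroing V_in shorts the top of R1 to ground, so R_th = R1 ‖ R2 = 2.178 kΩ.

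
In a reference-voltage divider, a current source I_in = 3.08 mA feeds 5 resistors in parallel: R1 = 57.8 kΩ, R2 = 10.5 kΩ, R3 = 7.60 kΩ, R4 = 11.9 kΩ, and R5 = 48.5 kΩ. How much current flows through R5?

ΣG = 1/57.8 + 1/10.5 + 1/7.60 + 1/11.9 + 1/48.5 = 0.3488.
R5 takes the fraction G_k/ΣG = 0.02062/0.3488 = 0.05912, so I = 3.08 × 0.05912 = 0.1821 mA.

I ≈ 0.182 mA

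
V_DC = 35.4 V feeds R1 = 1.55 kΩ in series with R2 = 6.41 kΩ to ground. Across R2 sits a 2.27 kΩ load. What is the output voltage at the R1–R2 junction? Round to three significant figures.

The load sits in parallel with R2, giving an effective lower resistance R2' = R2·R_L/(R2+R_L) = 1.676 kΩ.
Now apply the divider: V_out = 35.4 × 0.5196 = 18.39 V.

V_out ≈ 18.4 V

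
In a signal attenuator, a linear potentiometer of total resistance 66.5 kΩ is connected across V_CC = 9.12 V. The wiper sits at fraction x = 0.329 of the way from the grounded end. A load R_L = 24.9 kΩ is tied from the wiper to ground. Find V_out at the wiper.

Lower segment x·R_p = 21.88 kΩ; upper segment (1−x)·R_p = 44.62 kΩ.
R_L loads the lower segment: effective lower R = 11.65 kΩ.
V_out = 9.12 × 11.65/(44.62 + 11.65) = 1.888 V.

V_out ≈ 1.89 V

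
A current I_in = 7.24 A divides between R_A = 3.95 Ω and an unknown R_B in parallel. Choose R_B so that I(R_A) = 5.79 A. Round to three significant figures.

R_B ≈ 15.8 Ω

The fraction through R_A equals R_B/(R_A+R_B).
With f = 0.7997, R_B = R_A · f/(1−f) = 3.95 × 3.993 = 15.77 Ω.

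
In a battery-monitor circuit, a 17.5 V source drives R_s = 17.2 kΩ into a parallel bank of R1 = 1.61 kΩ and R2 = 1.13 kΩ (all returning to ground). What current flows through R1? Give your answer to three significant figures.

I ≈ 0.404 mA

Combine the parallel branches: R_p = (1/1.61 + 1/1.13)⁻¹ = 0.6640 kΩ.
Node voltage V_A = V_supply · R_p/(R_s + R_p) = 17.5 × 0.03717 = 0.6504 V.
Branch current I = V_A/R1 = 0.6504/1.61 = 0.4040 mA.
(Equivalently: I_total = 0.9796 mA, then current-divider fraction G_k/ΣG = 0.4124.)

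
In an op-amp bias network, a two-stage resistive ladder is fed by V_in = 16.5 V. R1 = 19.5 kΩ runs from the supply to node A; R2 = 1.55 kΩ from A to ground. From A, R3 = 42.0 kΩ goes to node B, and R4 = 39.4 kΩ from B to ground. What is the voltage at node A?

The second stage (R3 + R4 = 81.40 kΩ) loads node A in parallel with R2.
R2 ‖ (R3+R4) = 1.521 kΩ.
First divider: V_A = V_in · 1.521/(19.5 + 1.521) = 1.194 V.

V_A ≈ 1.19 V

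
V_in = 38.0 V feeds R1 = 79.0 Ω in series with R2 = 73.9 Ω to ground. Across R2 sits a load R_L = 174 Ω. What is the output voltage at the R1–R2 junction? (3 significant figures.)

V_out ≈ 15.1 V

R2 ‖ R_L = (73.9 × 174)/(73.9 + 174) = 51.87 Ω.
Now apply the divider: V_out = 38.0 × 0.3963 = 15.06 V.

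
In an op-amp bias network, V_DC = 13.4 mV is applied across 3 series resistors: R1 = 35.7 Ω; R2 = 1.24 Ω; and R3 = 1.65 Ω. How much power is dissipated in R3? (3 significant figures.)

P ≈ 0.199 µW

ΣR = 38.59 Ω → I = 13.4/38.59 = 0.3472 mA.
V(R3) = I·R = 0.5729 mV; P = V·I = 0.5729 × 0.3472 = 0.1990 µW.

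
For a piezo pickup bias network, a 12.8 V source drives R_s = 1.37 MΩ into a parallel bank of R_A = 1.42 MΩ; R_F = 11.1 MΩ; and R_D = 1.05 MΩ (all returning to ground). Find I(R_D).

Combine the parallel branches: R_p = (1/1.42 + 1/11.1 + 1/1.05)⁻¹ = 0.5725 MΩ.
V_A by voltage divider: V_A = 12.8 × 0.5725/(1.37 + 0.5725) = 3.773 V.
Branch current I = V_A/R_D = 3.773/1.05 = 3.593 µA.

I ≈ 3.59 µA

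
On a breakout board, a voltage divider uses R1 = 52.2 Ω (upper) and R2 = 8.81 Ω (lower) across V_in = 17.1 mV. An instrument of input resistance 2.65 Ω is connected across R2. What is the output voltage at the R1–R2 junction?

First combine the lower leg with the load: R2 ‖ R_L = 2.037 Ω.
Then V_out = V_in · R2'/(R1 + R2') = 17.1 × 2.037/54.24 = 0.6423 mV.

V_out ≈ 0.642 mV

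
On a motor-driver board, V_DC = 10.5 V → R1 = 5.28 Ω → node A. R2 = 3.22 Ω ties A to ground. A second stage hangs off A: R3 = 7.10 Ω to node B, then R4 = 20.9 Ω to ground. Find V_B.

V_B ≈ 2.77 V

Node A sees R2 in parallel with the series input of stage 2, R3 + R4 = 28.00 Ω.
Effective lower resistance at A: R2 ‖ 28.00 = 2.888 Ω.
So V_A = 10.5 × 0.3536 = 3.712 V.
V_B = V_A × 0.7464 = 2.771 V.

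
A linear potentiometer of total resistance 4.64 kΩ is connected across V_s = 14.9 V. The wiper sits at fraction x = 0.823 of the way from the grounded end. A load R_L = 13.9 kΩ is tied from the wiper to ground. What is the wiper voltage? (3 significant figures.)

V_out ≈ 11.7 V

Split the track: R_lower = x·R_p = 3.819 kΩ, R_upper = (1−x)·R_p = 0.8213 kΩ.
Lower segment in parallel with the load: 3.819 ‖ 13.9 = 2.996 kΩ.
Loaded-divider output: V_out = 14.9 × 0.7848 = 11.69 V.
(Unloaded: V_out = x·V_s = 12.3 V.)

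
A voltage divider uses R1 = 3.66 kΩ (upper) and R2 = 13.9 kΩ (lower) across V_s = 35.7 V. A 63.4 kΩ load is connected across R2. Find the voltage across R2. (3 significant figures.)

V_out ≈ 27.0 V

R2 ‖ R_L = (13.9 × 63.4)/(13.9 + 63.4) = 11.40 kΩ.
Now apply the divider: V_out = 35.7 × 0.7570 = 27.02 V.
(Unloaded it would be 28.3 V; the load pulls it down.)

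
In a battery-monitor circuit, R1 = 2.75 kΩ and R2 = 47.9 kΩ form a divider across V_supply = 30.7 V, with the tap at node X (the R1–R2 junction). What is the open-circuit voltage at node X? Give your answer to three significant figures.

V_th is the unloaded tap voltage: V_supply · R2/(R1+R2) = 30.7 × 0.9457 = 29.03 V.

V_th ≈ 29.0 V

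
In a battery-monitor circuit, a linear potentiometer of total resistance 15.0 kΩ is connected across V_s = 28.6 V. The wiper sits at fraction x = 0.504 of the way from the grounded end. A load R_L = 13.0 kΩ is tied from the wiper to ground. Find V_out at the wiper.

Split the track: R_lower = x·R_p = 7.560 kΩ, R_upper = (1−x)·R_p = 7.440 kΩ.
Lower segment in parallel with the load: 7.560 ‖ 13.0 = 4.780 kΩ.
Then V_out = V_s · 4.780/(7.440 + 4.780) = 11.19 V.
(Unloaded: V_out = x·V_s = 14.4 V.)

V_out ≈ 11.2 V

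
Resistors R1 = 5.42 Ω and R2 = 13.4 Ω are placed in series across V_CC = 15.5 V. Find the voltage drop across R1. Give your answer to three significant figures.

Total series resistance ΣR = 5.42 + 13.4 = 18.82 Ω.
V = V_CC · R/ΣR = 15.5 × 0.2880 = 4.464 V.

V ≈ 4.46 V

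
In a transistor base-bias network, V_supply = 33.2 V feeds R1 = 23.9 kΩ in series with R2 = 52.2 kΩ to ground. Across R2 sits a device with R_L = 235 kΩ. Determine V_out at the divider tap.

V_out ≈ 21.3 V

First combine the lower leg with the load: R2 ‖ R_L = 42.71 kΩ.
Now apply the divider: V_out = 33.2 × 0.6412 = 21.29 V.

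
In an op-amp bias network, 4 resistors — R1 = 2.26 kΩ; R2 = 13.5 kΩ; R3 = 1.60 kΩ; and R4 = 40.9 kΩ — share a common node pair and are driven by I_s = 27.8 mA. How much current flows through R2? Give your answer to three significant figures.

Total conductance ΣG = 1/2.26 + 1/13.5 + 1/1.60 + 1/40.9 = 1.166 (units of 1/kΩ).
By the current-divider rule, I = I_s · G_k/ΣG = 27.8 × 0.06353 = 1.766 mA.

I ≈ 1.77 mA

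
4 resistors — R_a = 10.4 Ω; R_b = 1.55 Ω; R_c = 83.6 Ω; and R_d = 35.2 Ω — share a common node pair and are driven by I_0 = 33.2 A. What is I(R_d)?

ΣG = 1/10.4 + 1/1.55 + 1/83.6 + 1/35.2 = 0.7817.
Current divider: I(R_d) = I_0 · G_k/ΣG = 33.2 × (0.02841/0.7817) = 33.2 × 0.03634 = 1.207 A.

I ≈ 1.21 A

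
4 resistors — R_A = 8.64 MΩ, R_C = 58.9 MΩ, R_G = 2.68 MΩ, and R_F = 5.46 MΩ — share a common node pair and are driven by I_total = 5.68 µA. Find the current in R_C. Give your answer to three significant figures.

ΣG = 1/8.64 + 1/58.9 + 1/2.68 + 1/5.46 = 0.6890.
Current divider: I(R_C) = I_total · G_k/ΣG = 5.68 × (0.01698/0.6890) = 5.68 × 0.02464 = 0.1400 µA.

I ≈ 0.140 µA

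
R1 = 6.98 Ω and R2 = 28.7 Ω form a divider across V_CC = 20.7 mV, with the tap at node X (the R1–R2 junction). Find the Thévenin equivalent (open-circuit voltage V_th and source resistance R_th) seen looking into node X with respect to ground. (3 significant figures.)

V_th ≈ 16.7 mV, R_th ≈ 5.61 Ω

With X open, the divider is unloaded: V_th = 20.7 × 28.7/35.68 = 16.65 mV.
With V_CC suppressed (replaced by a short), R_th = R1 ‖ R2 = (6.980 × 28.7)/(6.980 + 28.7) = 5.615 Ω.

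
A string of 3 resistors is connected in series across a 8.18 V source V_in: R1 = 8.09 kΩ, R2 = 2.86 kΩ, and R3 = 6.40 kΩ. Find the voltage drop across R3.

Total series resistance ΣR = 8.09 + 2.86 + 6.40 = 17.35 kΩ.
Voltage divider: V = V_in · (6.400 / 17.35) = 8.18 × 0.3689 = 3.017 V.

V ≈ 3.02 V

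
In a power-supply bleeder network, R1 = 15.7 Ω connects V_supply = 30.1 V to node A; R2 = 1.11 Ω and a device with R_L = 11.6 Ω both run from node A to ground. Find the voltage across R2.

First combine the lower leg with the load: R2 ‖ R_L = 1.013 Ω.
Then V_out = V_supply · R2'/(R1 + R2') = 30.1 × 1.013/16.71 = 1.825 V.

V_out ≈ 1.82 V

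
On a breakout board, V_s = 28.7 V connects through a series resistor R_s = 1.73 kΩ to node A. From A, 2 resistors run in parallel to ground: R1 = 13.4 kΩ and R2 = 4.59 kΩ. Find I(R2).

I ≈ 4.15 mA

Parallel bank: R_p = 1/(1/13.4 + 1/4.59) = 3.419 kΩ.
Node voltage V_A = V_s · R_p/(R_s + R_p) = 28.7 × 0.6640 = 19.06 V.
Branch current I = V_A/R2 = 19.06/4.59 = 4.152 mA.
(Equivalently: I_total = 5.574 mA, then current-divider fraction G_k/ΣG = 0.7449.)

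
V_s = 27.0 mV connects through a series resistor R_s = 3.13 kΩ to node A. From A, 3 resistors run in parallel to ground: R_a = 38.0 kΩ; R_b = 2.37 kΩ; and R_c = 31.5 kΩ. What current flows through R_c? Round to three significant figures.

Equivalent of the parallel group: R_p = 2.083 kΩ.
V_A = 27.0 × 2.083/5.213 = 10.79 mV.
I(R_c) = V_A / R_c = 10.79/31.5 = 0.3425 µA.

I ≈ 0.343 µA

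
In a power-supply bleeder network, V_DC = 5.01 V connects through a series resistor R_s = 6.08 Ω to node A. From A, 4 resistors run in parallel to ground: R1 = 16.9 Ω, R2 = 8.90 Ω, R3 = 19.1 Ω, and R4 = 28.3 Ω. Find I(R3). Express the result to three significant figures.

I ≈ 0.102 A

Equivalent of the parallel group: R_p = 3.858 Ω.
Node voltage V_A = V_DC · R_p/(R_s + R_p) = 5.01 × 0.3882 = 1.945 V.
I(R3) = V_A / R3 = 1.945/19.1 = 0.1018 A.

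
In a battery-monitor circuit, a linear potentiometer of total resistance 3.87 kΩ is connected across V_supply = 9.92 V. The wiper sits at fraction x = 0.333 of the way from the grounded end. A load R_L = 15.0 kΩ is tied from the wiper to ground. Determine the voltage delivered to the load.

V_out ≈ 3.12 V

Split the track: R_lower = x·R_p = 1.289 kΩ, R_upper = (1−x)·R_p = 2.581 kΩ.
R_L loads the lower segment: effective lower R = 1.187 kΩ.
Loaded-divider output: V_out = 9.92 × 0.3150 = 3.124 V.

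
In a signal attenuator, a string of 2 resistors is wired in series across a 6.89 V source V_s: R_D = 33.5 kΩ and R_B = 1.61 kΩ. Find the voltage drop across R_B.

V ≈ 0.316 V

Total series resistance ΣR = 33.5 + 1.61 = 35.11 kΩ.
Voltage divider: V = V_s · (1.610 / 35.11) = 6.89 × 0.04586 = 0.3159 V.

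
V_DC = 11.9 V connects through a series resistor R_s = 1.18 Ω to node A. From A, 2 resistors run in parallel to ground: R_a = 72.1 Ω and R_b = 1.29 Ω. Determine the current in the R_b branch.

I ≈ 4.78 A

Equivalent of the parallel group: R_p = 1.267 Ω.
V_A = 11.9 × 1.267/2.447 = 6.162 V.
I(R_b) = V_A / R_b = 6.162/1.29 = 4.777 A.
(Equivalently: I_total = 4.862 A, then current-divider fraction G_k/ΣG = 0.9824.)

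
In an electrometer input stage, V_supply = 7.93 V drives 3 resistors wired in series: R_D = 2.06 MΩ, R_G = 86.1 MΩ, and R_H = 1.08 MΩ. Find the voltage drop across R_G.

V ≈ 7.65 V

Series total: ΣR = 2.06 + 86.1 + 1.08 = 89.24 MΩ.
V = V_supply · R/ΣR = 7.93 × 0.9648 = 7.651 V.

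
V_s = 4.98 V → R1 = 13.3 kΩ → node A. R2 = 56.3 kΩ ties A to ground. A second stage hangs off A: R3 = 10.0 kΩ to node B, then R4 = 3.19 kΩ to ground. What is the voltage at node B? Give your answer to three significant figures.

V_B ≈ 0.537 V

Looking into the second stage from A: R3 + R4 = 13.19 kΩ appears in parallel with R2.
Effective lower resistance at A: R2 ‖ 13.19 = 10.69 kΩ.
So V_A = 4.98 × 0.4455 = 2.219 V.
V_B = V_A × 0.2418 = 0.5366 V.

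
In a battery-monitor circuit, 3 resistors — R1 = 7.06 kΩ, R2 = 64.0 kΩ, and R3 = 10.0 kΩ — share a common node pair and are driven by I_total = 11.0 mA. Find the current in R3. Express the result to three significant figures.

I ≈ 4.28 mA

Conductances: ΣG = 1/7.06 + 1/64.0 + 1/10.0 = 0.2573 (1/kΩ).
By the current-divider rule, I = I_total · G_k/ΣG = 11.0 × 0.3887 = 4.276 mA.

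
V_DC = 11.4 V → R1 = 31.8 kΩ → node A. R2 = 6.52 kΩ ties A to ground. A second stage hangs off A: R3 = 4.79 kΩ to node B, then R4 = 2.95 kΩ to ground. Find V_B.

The second stage (R3 + R4 = 7.740 kΩ) loads node A in parallel with R2.
R2 ‖ (R3+R4) = 3.539 kΩ.
V_A = 11.4 × 3.539/(31.8 + 3.539) = 1.142 V.
Stage 2 is unloaded, so V_B = V_A · R4/(R3+R4) = 1.142 × 2.95/7.740 = 0.4351 V.

V_B ≈ 0.435 V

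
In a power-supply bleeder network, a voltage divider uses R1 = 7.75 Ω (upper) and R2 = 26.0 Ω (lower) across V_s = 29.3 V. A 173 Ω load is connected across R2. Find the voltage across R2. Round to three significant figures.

V_out ≈ 21.8 V

R2 ‖ R_L = (26.0 × 173)/(26.0 + 173) = 22.60 Ω.
Voltage divider with the loaded lower leg: V_out = 29.3 × 22.60/(7.75 + 22.60) = 29.3 × 0.7447 = 21.82 V.
(Unloaded it would be 22.6 V; the load pulls it down.)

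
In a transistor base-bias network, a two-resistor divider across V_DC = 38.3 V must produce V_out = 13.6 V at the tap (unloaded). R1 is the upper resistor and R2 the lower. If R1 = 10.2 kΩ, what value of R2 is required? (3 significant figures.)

The divider ratio is R2/(R1+R2) = 13.6/38.3 = 0.3551.
Rearranging, R2 = R1·k/(1−k) = 10.2 × 0.5506 = 5.616 kΩ.

R2 ≈ 5.62 kΩ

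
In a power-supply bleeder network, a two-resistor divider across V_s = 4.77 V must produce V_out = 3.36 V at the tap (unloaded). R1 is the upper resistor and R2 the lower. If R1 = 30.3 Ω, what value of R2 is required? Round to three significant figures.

R2 ≈ 72.2 Ω

Required fraction k = V_out/V_s = 0.7044.
Rearranging, R2 = R1·k/(1−k) = 30.3 × 2.383 = 72.20 Ω.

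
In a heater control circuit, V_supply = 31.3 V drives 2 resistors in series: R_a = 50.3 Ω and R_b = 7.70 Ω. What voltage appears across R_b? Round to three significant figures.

ΣR = 50.3 + 7.70 = 58.00 Ω.
By the voltage-divider rule, V = 31.3 × 7.700/58.00 = 4.155 V.

V ≈ 4.16 V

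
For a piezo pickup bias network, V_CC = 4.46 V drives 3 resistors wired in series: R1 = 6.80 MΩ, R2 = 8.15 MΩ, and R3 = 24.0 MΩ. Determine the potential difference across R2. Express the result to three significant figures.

V ≈ 0.933 V

ΣR = 6.80 + 8.15 + 24.0 = 38.95 MΩ.
Voltage divider: V = V_CC · (8.150 / 38.95) = 4.46 × 0.2092 = 0.9332 V.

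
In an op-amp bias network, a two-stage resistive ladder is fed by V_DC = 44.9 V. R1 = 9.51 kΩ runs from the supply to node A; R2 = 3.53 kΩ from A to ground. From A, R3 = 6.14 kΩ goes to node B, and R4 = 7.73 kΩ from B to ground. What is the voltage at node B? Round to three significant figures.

Node A sees R2 in parallel with the series input of stage 2, R3 + R4 = 13.87 kΩ.
Effective lower resistance at A: R2 ‖ 13.87 = 2.814 kΩ.
V_A = 44.9 × 2.814/(9.51 + 2.814) = 10.25 V.
V_B = V_A × 0.5573 = 5.714 V.

V_B ≈ 5.71 V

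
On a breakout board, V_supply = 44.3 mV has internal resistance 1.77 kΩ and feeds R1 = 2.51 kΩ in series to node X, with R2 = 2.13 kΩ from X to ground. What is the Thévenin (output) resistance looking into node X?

R_th ≈ 1.42 kΩ

R1' = 1.77 + 2.51 = 4.280 kΩ (source resistance + R1).
Looking into X with the source shorted: R_th = R1'·R2/(R1'+R2) = 4.280 × 2.13/6.410 = 1.422 kΩ.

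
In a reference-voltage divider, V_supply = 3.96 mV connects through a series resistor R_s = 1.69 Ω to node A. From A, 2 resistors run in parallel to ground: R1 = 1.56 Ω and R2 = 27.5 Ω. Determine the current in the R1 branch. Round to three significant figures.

I ≈ 1.18 mA

Combine the parallel branches: R_p = (1/1.56 + 1/27.5)⁻¹ = 1.476 Ω.
Node voltage V_A = V_supply · R_p/(R_s + R_p) = 3.96 × 0.4662 = 1.846 mV.
I(R1) = V_A / R1 = 1.846/1.56 = 1.184 mA.
(Check via current divider: I_total = 1.251 mA; share G_k/ΣG = 0.9463 → same result.)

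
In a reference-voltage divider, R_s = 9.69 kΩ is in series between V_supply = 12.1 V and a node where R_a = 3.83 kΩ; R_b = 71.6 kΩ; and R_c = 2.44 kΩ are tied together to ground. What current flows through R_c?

Parallel bank: R_p = 1/(1/3.83 + 1/71.6 + 1/2.44) = 1.460 kΩ.
V_A by voltage divider: V_A = 12.1 × 1.460/(9.69 + 1.460) = 1.584 V.
I(R_c) = V_A / R_c = 1.584/2.44 = 0.6494 mA.

I ≈ 0.649 mA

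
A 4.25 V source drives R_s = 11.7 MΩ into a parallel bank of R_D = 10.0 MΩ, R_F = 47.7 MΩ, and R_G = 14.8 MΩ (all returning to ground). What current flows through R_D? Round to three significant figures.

I ≈ 0.133 µA

Combine the parallel branches: R_p = (1/10.0 + 1/47.7 + 1/14.8)⁻¹ = 5.304 MΩ.
V_A by voltage divider: V_A = 4.25 × 5.304/(11.7 + 5.304) = 1.326 V.
I(R_D) = V_A / R_D = 1.326/10.0 = 0.1326 µA.
(Equivalently: I_total = 0.2499 µA, then current-divider fraction G_k/ΣG = 0.5304.)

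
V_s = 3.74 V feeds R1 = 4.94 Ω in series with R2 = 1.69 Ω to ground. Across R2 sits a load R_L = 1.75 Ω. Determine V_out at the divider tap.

V_out ≈ 0.554 V

First combine the lower leg with the load: R2 ‖ R_L = 0.8597 Ω.
Voltage divider with the loaded lower leg: V_out = 3.74 × 0.8597/(4.94 + 0.8597) = 3.74 × 0.1482 = 0.5544 V.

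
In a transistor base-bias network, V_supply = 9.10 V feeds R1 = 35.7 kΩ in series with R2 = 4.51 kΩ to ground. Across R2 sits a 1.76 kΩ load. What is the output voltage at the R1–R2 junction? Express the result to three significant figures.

R2 ‖ R_L = (4.51 × 1.76)/(4.51 + 1.76) = 1.266 kΩ.
Now apply the divider: V_out = 9.10 × 0.03425 = 0.3116 V.

V_out ≈ 0.312 V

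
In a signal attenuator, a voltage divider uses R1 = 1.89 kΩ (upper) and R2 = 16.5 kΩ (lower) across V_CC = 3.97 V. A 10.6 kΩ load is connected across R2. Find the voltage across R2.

V_out ≈ 3.07 V

The load sits in parallel with R2, giving an effective lower resistance R2' = R2·R_L/(R2+R_L) = 6.454 kΩ.
Now apply the divider: V_out = 3.97 × 0.7735 = 3.071 V.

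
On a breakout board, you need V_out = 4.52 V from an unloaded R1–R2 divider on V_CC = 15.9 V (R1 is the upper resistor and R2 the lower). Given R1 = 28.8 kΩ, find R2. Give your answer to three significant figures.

R2 ≈ 11.4 kΩ

Required fraction k = V_out/V_CC = 0.2843.
Rearranging, R2 = R1·k/(1−k) = 28.8 × 0.3972 = 11.44 kΩ.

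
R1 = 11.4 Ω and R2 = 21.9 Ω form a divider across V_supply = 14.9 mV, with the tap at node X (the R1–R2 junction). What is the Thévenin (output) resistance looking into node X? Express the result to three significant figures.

Zeroing V_supply shorts the top of R1 to ground, so R_th = R1 ‖ R2 = 7.497 Ω.

R_th ≈ 7.50 Ω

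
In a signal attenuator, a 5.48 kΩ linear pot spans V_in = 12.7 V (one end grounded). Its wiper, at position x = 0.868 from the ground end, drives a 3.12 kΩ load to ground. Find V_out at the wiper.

V_out ≈ 9.18 V

The pot divides into 0.7234 kΩ above the wiper and 4.757 kΩ below.
R_L loads the lower segment: effective lower R = 1.884 kΩ.
V_out = 12.7 × 1.884/(0.7234 + 1.884) = 9.177 V.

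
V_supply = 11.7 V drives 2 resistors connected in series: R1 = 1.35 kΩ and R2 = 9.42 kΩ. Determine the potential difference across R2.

Total series resistance ΣR = 1.35 + 9.42 = 10.77 kΩ.
V = V_supply · R/ΣR = 11.7 × 0.8747 = 10.23 V.

V ≈ 10.2 V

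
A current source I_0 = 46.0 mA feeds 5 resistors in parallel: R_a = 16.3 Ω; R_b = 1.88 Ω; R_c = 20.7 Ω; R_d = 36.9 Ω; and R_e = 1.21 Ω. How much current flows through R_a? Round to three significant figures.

I ≈ 1.89 mA

ΣG = 1/16.3 + 1/1.88 + 1/20.7 + 1/36.9 + 1/1.21 = 1.495.
R_a takes the fraction G_k/ΣG = 0.06135/1.495 = 0.04103, so I = 46.0 × 0.04103 = 1.888 mA.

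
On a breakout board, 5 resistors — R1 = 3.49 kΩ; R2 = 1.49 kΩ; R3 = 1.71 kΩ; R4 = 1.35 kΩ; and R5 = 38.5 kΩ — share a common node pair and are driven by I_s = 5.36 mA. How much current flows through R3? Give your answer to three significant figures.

Total conductance ΣG = 1/3.49 + 1/1.49 + 1/1.71 + 1/1.35 + 1/38.5 = 2.309 (units of 1/kΩ).
Current divider: I(R3) = I_s · G_k/ΣG = 5.36 × (0.5848/2.309) = 5.36 × 0.2532 = 1.357 mA.

I ≈ 1.36 mA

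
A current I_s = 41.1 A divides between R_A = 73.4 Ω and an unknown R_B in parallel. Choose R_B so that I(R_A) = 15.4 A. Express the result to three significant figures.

R_B ≈ 44.0 Ω

Two-branch current divider: I_A = I_s · R_B/(R_A + R_B).
15.4/41.1 = R_B/(R_A + R_B) → R_B = R_A · (0.3747)/(1 − 0.3747) = 73.4 × 0.5992 = 43.98 Ω.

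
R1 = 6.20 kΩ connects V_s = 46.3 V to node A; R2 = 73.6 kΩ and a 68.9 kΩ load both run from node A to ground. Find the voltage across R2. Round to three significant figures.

The load sits in parallel with R2, giving an effective lower resistance R2' = R2·R_L/(R2+R_L) = 35.59 kΩ.
Now apply the divider: V_out = 46.3 × 0.8516 = 39.43 V.

V_out ≈ 39.4 V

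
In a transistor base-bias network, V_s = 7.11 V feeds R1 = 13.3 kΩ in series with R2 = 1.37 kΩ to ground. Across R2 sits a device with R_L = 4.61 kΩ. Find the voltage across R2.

V_out ≈ 0.523 V

R2 ‖ R_L = (1.37 × 4.61)/(1.37 + 4.61) = 1.056 kΩ.
Then V_out = V_s · R2'/(R1 + R2') = 7.11 × 1.056/14.36 = 0.5231 V.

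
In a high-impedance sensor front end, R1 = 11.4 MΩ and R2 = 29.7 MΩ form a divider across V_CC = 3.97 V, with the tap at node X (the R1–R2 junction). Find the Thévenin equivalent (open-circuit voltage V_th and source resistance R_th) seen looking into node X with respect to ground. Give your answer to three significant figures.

V_th ≈ 2.87 V, R_th ≈ 8.24 MΩ

With X open, the divider is unloaded: V_th = 3.97 × 29.7/41.10 = 2.869 V.
Looking into X with the source shorted: R_th = R1·R2/(R1+R2) = 11.40 × 29.7/41.10 = 8.238 MΩ.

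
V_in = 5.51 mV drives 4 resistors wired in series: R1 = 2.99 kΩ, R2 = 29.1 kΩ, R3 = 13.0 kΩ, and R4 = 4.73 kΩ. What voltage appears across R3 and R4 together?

V ≈ 1.96 mV

ΣR = 2.99 + 29.1 + 13.0 + 4.73 = 49.82 kΩ.
R_{R3..R4} = 13.0 + 4.73 = 17.73 kΩ.
By the voltage-divider rule, V = 5.51 × 17.73/49.82 = 1.961 mV.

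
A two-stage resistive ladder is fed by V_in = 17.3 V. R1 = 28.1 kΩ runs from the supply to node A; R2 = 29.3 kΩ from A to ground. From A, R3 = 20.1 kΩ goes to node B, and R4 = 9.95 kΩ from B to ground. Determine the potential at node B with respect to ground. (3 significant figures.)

V_B ≈ 1.98 V

Node A sees R2 in parallel with the series input of stage 2, R3 + R4 = 30.05 kΩ.
Effective lower resistance at A: R2 ‖ 30.05 = 14.84 kΩ.
V_A = 17.3 × 14.84/(28.1 + 14.84) = 5.978 V.
V_B = V_A × 0.3311 = 1.979 V.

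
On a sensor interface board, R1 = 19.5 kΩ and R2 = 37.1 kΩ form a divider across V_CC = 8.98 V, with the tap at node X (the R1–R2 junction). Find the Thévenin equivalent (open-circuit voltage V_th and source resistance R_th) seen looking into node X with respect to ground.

With X open, the divider is unloaded: V_th = 8.98 × 37.1/56.60 = 5.886 V.
Looking into X with the source shorted: R_th = R1·R2/(R1+R2) = 19.50 × 37.1/56.60 = 12.78 kΩ.

V_th ≈ 5.89 V, R_th ≈ 12.8 kΩ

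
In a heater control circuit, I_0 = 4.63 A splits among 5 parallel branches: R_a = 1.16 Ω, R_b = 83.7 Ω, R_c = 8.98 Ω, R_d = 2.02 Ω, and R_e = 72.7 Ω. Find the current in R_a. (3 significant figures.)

I ≈ 2.67 A

ΣG = 1/1.16 + 1/83.7 + 1/8.98 + 1/2.02 + 1/72.7 = 1.494.
By the current-divider rule, I = I_0 · G_k/ΣG = 4.63 × 0.5770 = 2.671 A.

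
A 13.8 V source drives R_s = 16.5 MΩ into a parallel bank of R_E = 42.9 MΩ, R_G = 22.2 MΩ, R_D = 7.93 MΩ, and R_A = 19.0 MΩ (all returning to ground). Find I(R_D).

I ≈ 0.343 µA

Parallel bank: R_p = 1/(1/42.9 + 1/22.2 + 1/7.93 + 1/19.0) = 4.047 MΩ.
V_A by voltage divider: V_A = 13.8 × 4.047/(16.5 + 4.047) = 2.718 V.
I(R_D) = V_A / R_D = 2.718/7.93 = 0.3428 µA.
(Equivalently: I_total = 0.6716 µA, then current-divider fraction G_k/ΣG = 0.5104.)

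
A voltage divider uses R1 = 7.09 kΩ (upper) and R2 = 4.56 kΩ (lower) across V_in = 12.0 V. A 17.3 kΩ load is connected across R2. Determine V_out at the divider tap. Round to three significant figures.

V_out ≈ 4.05 V

The load sits in parallel with R2, giving an effective lower resistance R2' = R2·R_L/(R2+R_L) = 3.609 kΩ.
Now apply the divider: V_out = 12.0 × 0.3373 = 4.048 V.
(Unloaded it would be 4.70 V; the load pulls it down.)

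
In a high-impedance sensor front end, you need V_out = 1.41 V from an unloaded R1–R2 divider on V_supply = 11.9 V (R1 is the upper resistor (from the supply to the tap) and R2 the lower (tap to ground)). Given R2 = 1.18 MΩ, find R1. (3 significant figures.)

R1 ≈ 8.78 MΩ

V_out/V_supply = R2/(R1+R2) = 0.1185.
R1 = R2·(1/k − 1) = 1.18 × 7.440 = 8.779 MΩ.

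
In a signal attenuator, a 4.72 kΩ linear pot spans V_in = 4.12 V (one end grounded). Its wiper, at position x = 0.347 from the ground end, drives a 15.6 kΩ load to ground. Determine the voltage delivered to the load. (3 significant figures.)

Lower segment x·R_p = 1.638 kΩ; upper segment (1−x)·R_p = 3.082 kΩ.
(x·R_p) ‖ R_L = 1.482 kΩ.
Then V_out = V_in · 1.482/(3.082 + 1.482) = 1.338 V.
(Unloaded: V_out = x·V_in = 1.43 V.)

V_out ≈ 1.34 V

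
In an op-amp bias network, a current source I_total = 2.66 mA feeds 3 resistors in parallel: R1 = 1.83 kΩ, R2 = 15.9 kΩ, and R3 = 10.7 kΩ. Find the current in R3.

I ≈ 0.354 mA

Total conductance ΣG = 1/1.83 + 1/15.9 + 1/10.7 = 0.7028 (units of 1/kΩ).
R3 takes the fraction G_k/ΣG = 0.09346/0.7028 = 0.1330, so I = 2.66 × 0.1330 = 0.3537 mA.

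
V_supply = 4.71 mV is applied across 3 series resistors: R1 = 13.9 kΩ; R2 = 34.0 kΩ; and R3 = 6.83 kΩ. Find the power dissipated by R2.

P ≈ 0.252 nW

The common current is I = 4.71/54.73 = 0.08606 µA.
P = I²R = 0.007406 × 34.0 = 0.2518 nW.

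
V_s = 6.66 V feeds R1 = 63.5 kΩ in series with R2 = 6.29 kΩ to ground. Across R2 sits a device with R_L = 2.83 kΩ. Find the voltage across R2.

R2 ‖ R_L = (6.29 × 2.83)/(6.29 + 2.83) = 1.952 kΩ.
Now apply the divider: V_out = 6.66 × 0.02982 = 0.1986 V.
(Unloaded it would be 0.600 V; the load pulls it down.)

V_out ≈ 0.199 V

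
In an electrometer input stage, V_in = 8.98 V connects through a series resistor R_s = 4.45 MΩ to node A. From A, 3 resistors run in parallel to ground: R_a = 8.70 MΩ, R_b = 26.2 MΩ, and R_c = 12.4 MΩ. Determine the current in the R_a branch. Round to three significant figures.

Parallel bank: R_p = 1/(1/8.70 + 1/26.2 + 1/12.4) = 4.278 MΩ.
V_A by voltage divider: V_A = 8.98 × 4.278/(4.45 + 4.278) = 4.402 V.
I(R_a) = V_A / R_a = 4.402/8.70 = 0.5059 µA.

I ≈ 0.506 µA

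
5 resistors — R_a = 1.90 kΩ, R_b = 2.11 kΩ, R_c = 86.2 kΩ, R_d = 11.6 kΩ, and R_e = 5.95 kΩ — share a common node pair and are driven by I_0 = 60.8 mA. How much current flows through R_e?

I ≈ 8.07 mA

ΣG = 1/1.90 + 1/2.11 + 1/86.2 + 1/11.6 + 1/5.95 = 1.266.
R_e takes the fraction G_k/ΣG = 0.1681/1.266 = 0.1327, so I = 60.8 × 0.1327 = 8.071 mA.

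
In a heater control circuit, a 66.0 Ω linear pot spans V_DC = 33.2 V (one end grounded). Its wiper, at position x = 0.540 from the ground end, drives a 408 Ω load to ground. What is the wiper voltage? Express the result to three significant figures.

V_out ≈ 17.2 V

The pot divides into 30.36 Ω above the wiper and 35.64 Ω below.
(x·R_p) ‖ R_L = 32.78 Ω.
Then V_out = V_DC · 32.78/(30.36 + 32.78) = 17.24 V.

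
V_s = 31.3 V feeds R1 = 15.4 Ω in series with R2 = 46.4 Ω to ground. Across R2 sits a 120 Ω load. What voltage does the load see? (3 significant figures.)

V_out ≈ 21.4 V

The load sits in parallel with R2, giving an effective lower resistance R2' = R2·R_L/(R2+R_L) = 33.46 Ω.
Voltage divider with the loaded lower leg: V_out = 31.3 × 33.46/(15.4 + 33.46) = 31.3 × 0.6848 = 21.43 V.
(Unloaded it would be 23.5 V; the load pulls it down.)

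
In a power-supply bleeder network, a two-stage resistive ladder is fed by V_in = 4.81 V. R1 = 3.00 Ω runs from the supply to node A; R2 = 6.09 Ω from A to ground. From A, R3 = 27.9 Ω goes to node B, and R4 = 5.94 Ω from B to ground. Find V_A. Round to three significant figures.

The second stage (R3 + R4 = 33.84 Ω) loads node A in parallel with R2.
Effective lower resistance at A: R2 ‖ 33.84 = 5.161 Ω.
So V_A = 4.81 × 0.6324 = 3.042 V.

V_A ≈ 3.04 V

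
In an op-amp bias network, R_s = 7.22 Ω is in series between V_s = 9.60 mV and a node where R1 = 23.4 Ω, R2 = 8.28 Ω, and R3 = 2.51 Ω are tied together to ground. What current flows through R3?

I ≈ 0.756 mA

Combine the parallel branches: R_p = (1/23.4 + 1/8.28 + 1/2.51)⁻¹ = 1.780 Ω.
Node voltage V_A = V_s · R_p/(R_s + R_p) = 9.60 × 0.1977 = 1.898 mV.
Branch current I = V_A/R3 = 1.898/2.51 = 0.7563 mA.
(Equivalently: I_total = 1.067 mA, then current-divider fraction G_k/ΣG = 0.7090.)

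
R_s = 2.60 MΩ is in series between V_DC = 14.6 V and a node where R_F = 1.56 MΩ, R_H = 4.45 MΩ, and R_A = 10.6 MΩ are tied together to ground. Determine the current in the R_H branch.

I ≈ 0.938 µA

Combine the parallel branches: R_p = (1/1.56 + 1/4.45 + 1/10.6)⁻¹ = 1.042 MΩ.
V_A = 14.6 × 1.042/3.642 = 4.176 V.
Branch current I = V_A/R_H = 4.176/4.45 = 0.9384 µA.
(Check via current divider: I_total = 4.009 µA; share G_k/ΣG = 0.2341 → same result.)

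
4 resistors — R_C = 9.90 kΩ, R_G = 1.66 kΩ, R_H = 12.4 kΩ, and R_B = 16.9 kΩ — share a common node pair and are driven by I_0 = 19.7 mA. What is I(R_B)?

I ≈ 1.38 mA

Conductances: ΣG = 1/9.90 + 1/1.66 + 1/12.4 + 1/16.9 = 0.8432 (1/kΩ).
Current divider: I(R_B) = I_0 · G_k/ΣG = 19.7 × (0.05917/0.8432) = 19.7 × 0.07017 = 1.382 mA.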